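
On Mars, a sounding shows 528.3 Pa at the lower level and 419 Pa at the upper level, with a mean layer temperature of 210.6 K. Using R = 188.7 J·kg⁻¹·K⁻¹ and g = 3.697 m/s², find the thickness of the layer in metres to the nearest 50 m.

Hypsometric equation: Δz = (R T̄/g) ln(P₁/P₂).
R T̄/g = 188.7 × 210.6 / 3.697 = 10749 m.
ln(528.3/419) = ln(1.2609) = 0.23183.
Δz = 10749 × 0.23183 = 2491.9 m.

Δz ≈ 2500 m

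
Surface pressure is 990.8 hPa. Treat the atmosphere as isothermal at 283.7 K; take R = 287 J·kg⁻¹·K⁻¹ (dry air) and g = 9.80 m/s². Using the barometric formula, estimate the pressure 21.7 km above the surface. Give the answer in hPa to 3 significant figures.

P ≈ 72.7 hPa

Scale height: H = RT/g = 287 × 283.7 / 9.80 = 8308.4 m.
Barometric formula: P = P₀ exp(−z/H).
z/H = 21700/8308.4 = 2.6118; exp(−2.6118) = 0.073402.
P = 990.8 × 0.073402 = 72.727 hPa.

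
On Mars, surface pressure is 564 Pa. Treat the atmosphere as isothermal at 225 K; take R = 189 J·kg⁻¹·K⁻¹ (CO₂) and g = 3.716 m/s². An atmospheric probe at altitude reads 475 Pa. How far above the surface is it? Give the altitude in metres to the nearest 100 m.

z ≈ 2000 m

Scale height: H = RT/g = 189 × 225 / 3.716 = 11444 m.
Invert the barometric formula: z = H ln(P₀/P).
P₀/P = 564/475 = 1.1874; ln(1.1874) = 0.17177.
z = 11444 × 0.17177 = 1965.7 m.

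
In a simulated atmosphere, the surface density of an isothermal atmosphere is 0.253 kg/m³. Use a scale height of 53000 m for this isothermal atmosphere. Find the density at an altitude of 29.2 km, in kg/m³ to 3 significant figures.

In an isothermal atmosphere, density decays like pressure: ρ = ρ₀ exp(−z/H).
z/H = 29200/53000 = 0.55094; exp(−0.55094) = 0.57641.
ρ = 0.253 × 0.57641 = 0.14583 kg/m³.

ρ ≈ 0.146 kg/m³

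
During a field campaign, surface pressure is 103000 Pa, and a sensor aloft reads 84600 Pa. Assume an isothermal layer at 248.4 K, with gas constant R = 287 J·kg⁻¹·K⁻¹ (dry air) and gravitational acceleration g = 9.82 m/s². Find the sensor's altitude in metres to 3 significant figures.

z ≈ 1430 m

Scale height: H = RT/g = 287 × 248.4 / 9.82 = 7259.8 m.
Invert the barometric formula: z = H ln(P₀/P).
P₀/P = 103000/84600 = 1.2175; ln(1.2175) = 0.19680.
z = 7259.8 × 0.19680 = 1428.7 m.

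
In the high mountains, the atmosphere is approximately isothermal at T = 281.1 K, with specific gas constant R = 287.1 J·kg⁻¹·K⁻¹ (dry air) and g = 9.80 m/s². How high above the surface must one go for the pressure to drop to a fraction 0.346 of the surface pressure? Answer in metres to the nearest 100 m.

z ≈ 8700 m

Scale height: H = RT/g = 287.1 × 281.1 / 9.80 = 8235.1 m.
Set P/P₀ = exp(−z/H) = 0.346, so z = −H ln(0.346).
−ln(0.346) = 1.0613; z = 8235.1 × 1.0613 = 8739.9 m.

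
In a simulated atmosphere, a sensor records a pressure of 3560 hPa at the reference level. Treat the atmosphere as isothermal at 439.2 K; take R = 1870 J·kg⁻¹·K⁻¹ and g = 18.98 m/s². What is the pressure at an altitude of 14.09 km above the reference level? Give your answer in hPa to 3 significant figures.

P ≈ 2570 hPa

Scale height: H = RT/g = 1870 × 439.2 / 18.98 = 43272 m.
Barometric formula: P = P₀ exp(−z/H).
z/H = 14090/43272 = 0.32561; exp(−0.32561) = 0.72209.
P = 3560 × 0.72209 = 2570.6 hPa.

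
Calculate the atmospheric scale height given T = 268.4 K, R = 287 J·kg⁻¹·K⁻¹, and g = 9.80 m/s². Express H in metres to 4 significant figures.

H ≈ 7860 m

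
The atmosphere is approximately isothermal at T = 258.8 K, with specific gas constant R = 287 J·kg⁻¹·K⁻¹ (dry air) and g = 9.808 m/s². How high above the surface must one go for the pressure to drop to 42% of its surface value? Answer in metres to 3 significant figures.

Scale height: H = RT/g = 287 × 258.8 / 9.808 = 7573.0 m.
Set P/P₀ = exp(−z/H) = 0.42, so z = −H ln(0.42).
−ln(0.42) = 0.86750; z = 7573.0 × 0.86750 = 6569.6 m.

z ≈ 6570 m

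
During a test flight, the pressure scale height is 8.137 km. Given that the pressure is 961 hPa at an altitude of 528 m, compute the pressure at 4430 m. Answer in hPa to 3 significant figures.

Between two levels, P₂ = P₁ exp(−Δz/H) with Δz = z₂ − z₁.
Δz = 4430.0 − 528.00 = 3902.0 m; Δz/H = 3902.0/8137.0 = 0.47954.
P₂ = 961 × exp(−0.47954) = 961 × 0.61907 = 594.93 hPa.

P ≈ 595 hPa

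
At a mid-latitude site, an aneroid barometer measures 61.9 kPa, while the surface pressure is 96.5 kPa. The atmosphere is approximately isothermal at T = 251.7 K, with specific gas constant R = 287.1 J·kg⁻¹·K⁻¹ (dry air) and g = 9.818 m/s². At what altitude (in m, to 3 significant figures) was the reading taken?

z ≈ 3270 m

Scale height: H = RT/g = 287.1 × 251.7 / 9.818 = 7360.3 m.
Invert the barometric formula: z = H ln(P₀/P).
P₀/P = 96.5/61.9 = 1.5590; ln(1.5590) = 0.44404.
z = 7360.3 × 0.44404 = 3268.3 m.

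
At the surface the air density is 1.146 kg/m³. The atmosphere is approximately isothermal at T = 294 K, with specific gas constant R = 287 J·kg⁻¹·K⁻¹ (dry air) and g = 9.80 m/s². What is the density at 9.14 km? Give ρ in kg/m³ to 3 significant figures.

Scale height: H = RT/g = 287 × 294 / 9.80 = 8610.0 m.
In an isothermal atmosphere, density decays like pressure: ρ = ρ₀ exp(−z/H).
z/H = 9140.0/8610.0 = 1.0616; exp(−1.0616) = 0.34590.
ρ = 1.146 × 0.34590 = 0.39640 kg/m³.

ρ ≈ 0.396 kg/m³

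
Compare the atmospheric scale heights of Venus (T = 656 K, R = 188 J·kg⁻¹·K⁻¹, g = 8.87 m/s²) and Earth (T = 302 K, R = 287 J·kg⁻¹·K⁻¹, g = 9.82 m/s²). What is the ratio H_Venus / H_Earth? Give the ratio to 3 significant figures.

H = RT/g for each body.
H_Venus = 188 × 656 / 8.87 = 13904 m.
H_Earth = 287 × 302 / 9.82 = 8826.3 m.
H_Venus/H_Earth = 13904/8826.3 = 1.5753.

H_Venus/H_Earth ≈ 1.58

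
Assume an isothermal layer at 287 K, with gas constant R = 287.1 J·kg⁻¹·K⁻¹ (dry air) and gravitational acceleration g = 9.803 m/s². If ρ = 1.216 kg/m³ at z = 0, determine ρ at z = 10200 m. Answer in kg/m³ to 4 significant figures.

Scale height: H = RT/g = 287.1 × 287 / 9.803 = 8405.4 m.
In an isothermal atmosphere, density decays like pressure: ρ = ρ₀ exp(−z/H).
z/H = 10200/8405.4 = 1.2135; exp(−1.2135) = 0.29716.
ρ = 1.216 × 0.29716 = 0.36135 kg/m³.

ρ ≈ 0.3613 kg/m³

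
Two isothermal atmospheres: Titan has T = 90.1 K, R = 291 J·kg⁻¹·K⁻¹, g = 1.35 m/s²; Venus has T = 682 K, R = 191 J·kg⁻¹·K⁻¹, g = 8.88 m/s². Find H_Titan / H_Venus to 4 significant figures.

H = RT/g for each body.
H_Titan = 291 × 90.1 / 1.35 = 19422 m.
H_Venus = 191 × 682 / 8.88 = 14669 m.
H_Titan/H_Venus = 19422/14669 = 1.3240.

H_Titan/H_Venus ≈ 1.324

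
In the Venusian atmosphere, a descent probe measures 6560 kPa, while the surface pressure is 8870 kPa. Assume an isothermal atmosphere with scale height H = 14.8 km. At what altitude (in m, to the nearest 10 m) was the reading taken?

z ≈ 4460 m

Invert the barometric formula: z = H ln(P₀/P).
P₀/P = 8870/6560 = 1.3521; ln(1.3521) = 0.30166.
z = 14800 × 0.30166 = 4464.6 m.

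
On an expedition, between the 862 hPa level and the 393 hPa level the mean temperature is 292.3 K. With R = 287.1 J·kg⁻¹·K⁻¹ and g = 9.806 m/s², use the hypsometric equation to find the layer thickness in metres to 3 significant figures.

Hypsometric equation: Δz = (R T̄/g) ln(P₁/P₂).
R T̄/g = 287.1 × 292.3 / 9.806 = 8558.0 m.
ln(862/393) = ln(2.1934) = 0.78545.
Δz = 8558.0 × 0.78545 = 6721.9 m.

Δz ≈ 6720 m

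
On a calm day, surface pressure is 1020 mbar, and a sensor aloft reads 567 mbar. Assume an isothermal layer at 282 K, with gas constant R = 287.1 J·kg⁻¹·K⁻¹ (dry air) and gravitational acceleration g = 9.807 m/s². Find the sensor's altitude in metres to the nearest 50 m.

z ≈ 4850 m

Scale height: H = RT/g = 287.1 × 282 / 9.807 = 8255.6 m.
Invert the barometric formula: z = H ln(P₀/P).
P₀/P = 1020/567 = 1.7989; ln(1.7989) = 0.58718.
z = 8255.6 × 0.58718 = 4847.5 m.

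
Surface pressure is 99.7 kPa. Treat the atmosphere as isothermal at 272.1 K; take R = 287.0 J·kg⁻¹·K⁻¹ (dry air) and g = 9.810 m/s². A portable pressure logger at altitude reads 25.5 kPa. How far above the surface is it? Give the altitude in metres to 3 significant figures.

z ≈ 10900 m

Scale height: H = RT/g = 287.0 × 272.1 / 9.810 = 7960.5 m.
Invert the barometric formula: z = H ln(P₀/P).
P₀/P = 99.7/25.5 = 3.9098; ln(3.9098) = 1.3635.
z = 7960.5 × 1.3635 = 10854 m.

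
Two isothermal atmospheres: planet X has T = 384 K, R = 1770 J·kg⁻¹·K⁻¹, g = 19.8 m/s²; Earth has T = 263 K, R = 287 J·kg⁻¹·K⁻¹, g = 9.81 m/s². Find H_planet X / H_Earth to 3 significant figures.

H = RT/g for each body.
H_planet X = 1770 × 384 / 19.8 = 34327 m.
H_Earth = 287 × 263 / 9.81 = 7694.3 m.
H_planet X/H_Earth = 34327/7694.3 = 4.4614.

H_planet X/H_Earth ≈ 4.46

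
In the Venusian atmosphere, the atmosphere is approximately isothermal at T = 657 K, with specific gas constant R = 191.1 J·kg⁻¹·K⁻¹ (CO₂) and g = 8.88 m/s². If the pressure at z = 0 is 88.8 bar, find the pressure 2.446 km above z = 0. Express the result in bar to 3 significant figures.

Scale height: H = RT/g = 191.1 × 657 / 8.88 = 14139 m.
Barometric formula: P = P₀ exp(−z/H).
z/H = 2446.0/14139 = 0.17300; exp(−0.17300) = 0.84114.
P = 88.8 × 0.84114 = 74.693 bar.

P ≈ 74.7 bar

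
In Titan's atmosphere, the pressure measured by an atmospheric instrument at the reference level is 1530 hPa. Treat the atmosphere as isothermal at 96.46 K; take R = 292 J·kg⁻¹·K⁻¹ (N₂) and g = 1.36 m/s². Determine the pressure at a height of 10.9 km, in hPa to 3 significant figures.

Scale height: H = RT/g = 292 × 96.46 / 1.36 = 20711 m.
Barometric formula: P = P₀ exp(−z/H).
z/H = 10900/20711 = 0.52629; exp(−0.52629) = 0.59079.
P = 1530 × 0.59079 = 903.91 hPa.

P ≈ 904 hPa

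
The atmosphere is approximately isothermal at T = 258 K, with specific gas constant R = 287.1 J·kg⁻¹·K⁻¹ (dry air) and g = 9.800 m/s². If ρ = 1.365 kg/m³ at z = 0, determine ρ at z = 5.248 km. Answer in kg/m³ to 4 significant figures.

ρ ≈ 0.6817 kg/m³

Scale height: H = RT/g = 287.1 × 258 / 9.800 = 7558.3 m.
In an isothermal atmosphere, density decays like pressure: ρ = ρ₀ exp(−z/H).
z/H = 5248.0/7558.3 = 0.69434; exp(−0.69434) = 0.49940.
ρ = 1.365 × 0.49940 = 0.68168 kg/m³.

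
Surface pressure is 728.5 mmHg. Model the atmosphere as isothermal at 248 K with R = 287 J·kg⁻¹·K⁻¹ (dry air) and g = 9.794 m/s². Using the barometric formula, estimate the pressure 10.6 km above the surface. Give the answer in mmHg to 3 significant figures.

P ≈ 169 mmHg

Scale height: H = RT/g = 287 × 248 / 9.794 = 7267.3 m.
Barometric formula: P = P₀ exp(−z/H).
z/H = 10600/7267.3 = 1.4586; exp(−1.4586) = 0.23256.
P = 728.5 × 0.23256 = 169.42 mmHg.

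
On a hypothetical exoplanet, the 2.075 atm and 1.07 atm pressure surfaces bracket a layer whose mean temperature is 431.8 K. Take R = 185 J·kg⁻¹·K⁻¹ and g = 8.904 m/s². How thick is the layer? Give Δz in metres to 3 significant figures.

Hypsometric equation: Δz = (R T̄/g) ln(P₁/P₂).
R T̄/g = 185 × 431.8 / 8.904 = 8971.6 m.
ln(2.075/1.07) = ln(1.9393) = 0.66233.
Δz = 8971.6 × 0.66233 = 5942.2 m.

Δz ≈ 5940 m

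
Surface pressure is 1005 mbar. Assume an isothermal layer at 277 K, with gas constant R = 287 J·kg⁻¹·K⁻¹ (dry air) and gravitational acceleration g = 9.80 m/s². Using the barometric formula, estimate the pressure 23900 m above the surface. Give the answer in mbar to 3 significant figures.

Scale height: H = RT/g = 287 × 277 / 9.80 = 8112.1 m.
Barometric formula: P = P₀ exp(−z/H).
z/H = 23900/8112.1 = 2.9462; exp(−2.9462) = 0.052539.
P = 1005 × 0.052539 = 52.802 mbar.

P ≈ 52.8 mbar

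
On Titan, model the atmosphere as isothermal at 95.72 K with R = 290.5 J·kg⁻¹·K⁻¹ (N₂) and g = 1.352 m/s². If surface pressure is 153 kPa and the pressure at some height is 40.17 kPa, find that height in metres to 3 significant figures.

Scale height: H = RT/g = 290.5 × 95.72 / 1.352 = 20567 m.
Invert the barometric formula: z = H ln(P₀/P).
P₀/P = 153/40.17 = 3.8088; ln(3.8088) = 1.3373.
z = 20567 × 1.3373 = 27504 m.

z ≈ 27500 m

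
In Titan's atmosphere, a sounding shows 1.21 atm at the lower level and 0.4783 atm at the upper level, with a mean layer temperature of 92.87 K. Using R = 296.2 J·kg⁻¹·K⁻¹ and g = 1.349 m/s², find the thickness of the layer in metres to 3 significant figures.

Hypsometric equation: Δz = (R T̄/g) ln(P₁/P₂).
R T̄/g = 296.2 × 92.87 / 1.349 = 20391 m.
ln(1.21/0.4783) = ln(2.5298) = 0.92814.
Δz = 20391 × 0.92814 = 18926 m.

Δz ≈ 18900 m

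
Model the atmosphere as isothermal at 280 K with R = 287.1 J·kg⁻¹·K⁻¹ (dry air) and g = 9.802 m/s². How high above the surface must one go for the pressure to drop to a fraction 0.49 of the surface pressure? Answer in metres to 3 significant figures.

z ≈ 5850 m

Scale height: H = RT/g = 287.1 × 280 / 9.802 = 8201.2 m.
Set P/P₀ = exp(−z/H) = 0.49, so z = −H ln(0.49).
−ln(0.49) = 0.71335; z = 8201.2 × 0.71335 = 5850.3 m.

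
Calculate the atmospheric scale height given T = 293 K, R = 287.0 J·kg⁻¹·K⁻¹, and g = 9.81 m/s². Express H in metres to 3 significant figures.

H ≈ 8570 m

The scale height of an isothermal atmosphere is H = RT/g.
H = 287.0 × 293 / 9.81 = 84091/9.81 = 8572.0 m.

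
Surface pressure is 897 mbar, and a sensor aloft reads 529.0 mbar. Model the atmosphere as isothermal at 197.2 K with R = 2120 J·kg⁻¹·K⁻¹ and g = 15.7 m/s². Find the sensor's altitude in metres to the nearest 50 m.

z ≈ 14050 m

Scale height: H = RT/g = 2120 × 197.2 / 15.7 = 26628 m.
Invert the barometric formula: z = H ln(P₀/P).
P₀/P = 897/529.0 = 1.6957; ln(1.6957) = 0.52810.
z = 26628 × 0.52810 = 14062 m.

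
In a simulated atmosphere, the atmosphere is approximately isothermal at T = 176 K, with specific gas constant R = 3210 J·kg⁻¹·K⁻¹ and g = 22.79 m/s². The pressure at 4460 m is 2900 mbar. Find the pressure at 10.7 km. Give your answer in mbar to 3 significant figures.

P ≈ 2250 mbar

Scale height: H = RT/g = 3210 × 176 / 22.79 = 24790 m.
Between two levels, P₂ = P₁ exp(−Δz/H) with Δz = z₂ − z₁.
Δz = 10700 − 4460.0 = 6240.0 m; Δz/H = 6240.0/24790 = 0.25171.
P₂ = 2900 × exp(−0.25171) = 2900 × 0.77747 = 2254.7 mbar.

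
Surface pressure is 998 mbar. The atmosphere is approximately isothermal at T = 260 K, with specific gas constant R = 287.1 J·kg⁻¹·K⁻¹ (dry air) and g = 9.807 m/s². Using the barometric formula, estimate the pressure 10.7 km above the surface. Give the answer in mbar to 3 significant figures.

Scale height: H = RT/g = 287.1 × 260 / 9.807 = 7611.5 m.
Barometric formula: P = P₀ exp(−z/H).
z/H = 10700/7611.5 = 1.4058; exp(−1.4058) = 0.24517.
P = 998 × 0.24517 = 244.68 mbar.

P ≈ 245 mbar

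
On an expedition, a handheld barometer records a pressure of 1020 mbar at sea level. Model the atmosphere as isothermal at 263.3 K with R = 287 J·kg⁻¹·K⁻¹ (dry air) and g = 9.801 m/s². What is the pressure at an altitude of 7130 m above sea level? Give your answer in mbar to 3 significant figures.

Scale height: H = RT/g = 287 × 263.3 / 9.801 = 7710.1 m.
Barometric formula: P = P₀ exp(−z/H).
z/H = 7130.0/7710.1 = 0.92476; exp(−0.92476) = 0.39663.
P = 1020 × 0.39663 = 404.56 mbar.

P ≈ 405 mbar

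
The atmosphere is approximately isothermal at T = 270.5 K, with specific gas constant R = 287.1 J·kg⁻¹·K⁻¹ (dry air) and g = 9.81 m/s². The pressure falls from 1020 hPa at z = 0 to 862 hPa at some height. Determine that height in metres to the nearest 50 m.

z ≈ 1350 m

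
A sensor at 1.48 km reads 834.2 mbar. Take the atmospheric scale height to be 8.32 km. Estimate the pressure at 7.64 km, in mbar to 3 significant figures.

Between two levels, P₂ = P₁ exp(−Δz/H) with Δz = z₂ − z₁.
Δz = 7640.0 − 1480.0 = 6160.0 m; Δz/H = 6160.0/8320.0 = 0.74038.
P₂ = 834.2 × exp(−0.74038) = 834.2 × 0.47693 = 397.86 mbar.

P ≈ 398 mbar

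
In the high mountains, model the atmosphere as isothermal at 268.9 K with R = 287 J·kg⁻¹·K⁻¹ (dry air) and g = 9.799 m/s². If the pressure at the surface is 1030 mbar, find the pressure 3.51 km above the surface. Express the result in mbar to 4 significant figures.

P ≈ 659.6 mbar

Scale height: H = RT/g = 287 × 268.9 / 9.799 = 7875.7 m.
Barometric formula: P = P₀ exp(−z/H).
z/H = 3510.0/7875.7 = 0.44567; exp(−0.44567) = 0.64040.
P = 1030 × 0.64040 = 659.61 mbar.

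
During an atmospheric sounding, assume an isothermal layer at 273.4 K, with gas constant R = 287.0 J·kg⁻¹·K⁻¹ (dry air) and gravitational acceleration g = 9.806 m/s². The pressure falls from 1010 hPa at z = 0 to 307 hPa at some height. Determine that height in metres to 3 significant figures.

z ≈ 9530 m

Scale height: H = RT/g = 287.0 × 273.4 / 9.806 = 8001.8 m.
Invert the barometric formula: z = H ln(P₀/P).
P₀/P = 1010/307 = 3.2899; ln(3.2899) = 1.1909.
z = 8001.8 × 1.1909 = 9529.3 m.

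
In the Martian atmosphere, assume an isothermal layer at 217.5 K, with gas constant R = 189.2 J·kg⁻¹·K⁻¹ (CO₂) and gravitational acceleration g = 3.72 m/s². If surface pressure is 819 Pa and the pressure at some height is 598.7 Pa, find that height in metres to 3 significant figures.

Scale height: H = RT/g = 189.2 × 217.5 / 3.72 = 11062 m.
Invert the barometric formula: z = H ln(P₀/P).
P₀/P = 819/598.7 = 1.3680; ln(1.3680) = 0.31335.
z = 11062 × 0.31335 = 3466.3 m.

z ≈ 3470 m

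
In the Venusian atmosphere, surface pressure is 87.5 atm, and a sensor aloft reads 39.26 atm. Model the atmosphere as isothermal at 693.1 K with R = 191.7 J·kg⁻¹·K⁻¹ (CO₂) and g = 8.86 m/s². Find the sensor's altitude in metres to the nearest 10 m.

Scale height: H = RT/g = 191.7 × 693.1 / 8.86 = 14996 m.
Invert the barometric formula: z = H ln(P₀/P).
P₀/P = 87.5/39.26 = 2.2287; ln(2.2287) = 0.80142.
z = 14996 × 0.80142 = 12018 m.

z ≈ 12020 m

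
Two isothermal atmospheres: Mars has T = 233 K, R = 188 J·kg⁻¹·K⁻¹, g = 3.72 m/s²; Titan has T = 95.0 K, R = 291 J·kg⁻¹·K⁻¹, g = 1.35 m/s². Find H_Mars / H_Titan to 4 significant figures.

H = RT/g for each body.
H_Mars = 188 × 233 / 3.72 = 11775 m.
H_Titan = 291 × 95.0 / 1.35 = 20478 m.
H_Mars/H_Titan = 11775/20478 = 0.57501.

H_Mars/H_Titan ≈ 0.5750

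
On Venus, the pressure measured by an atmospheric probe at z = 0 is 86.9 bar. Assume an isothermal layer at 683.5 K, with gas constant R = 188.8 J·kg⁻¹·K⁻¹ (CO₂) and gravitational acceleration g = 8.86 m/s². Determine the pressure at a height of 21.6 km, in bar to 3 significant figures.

Scale height: H = RT/g = 188.8 × 683.5 / 8.86 = 14565 m.
Barometric formula: P = P₀ exp(−z/H).
z/H = 21600/14565 = 1.4830; exp(−1.4830) = 0.22696.
P = 86.9 × 0.22696 = 19.723 bar.

P ≈ 19.7 bar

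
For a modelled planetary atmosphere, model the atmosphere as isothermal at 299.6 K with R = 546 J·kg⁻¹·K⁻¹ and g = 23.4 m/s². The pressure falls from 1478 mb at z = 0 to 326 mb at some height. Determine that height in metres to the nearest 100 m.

Scale height: H = RT/g = 546 × 299.6 / 23.4 = 6990.7 m.
Invert the barometric formula: z = H ln(P₀/P).
P₀/P = 1478/326 = 4.5337; ln(4.5337) = 1.5115.
z = 6990.7 × 1.5115 = 10566 m.

z ≈ 10600 m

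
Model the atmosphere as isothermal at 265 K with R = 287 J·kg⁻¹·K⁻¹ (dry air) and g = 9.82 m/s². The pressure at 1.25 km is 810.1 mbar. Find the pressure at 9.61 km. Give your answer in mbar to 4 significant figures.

P ≈ 275.3 mbar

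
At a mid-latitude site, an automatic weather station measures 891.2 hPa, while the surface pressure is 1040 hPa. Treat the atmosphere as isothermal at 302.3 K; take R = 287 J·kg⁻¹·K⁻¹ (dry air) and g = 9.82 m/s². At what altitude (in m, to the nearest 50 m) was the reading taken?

Scale height: H = RT/g = 287 × 302.3 / 9.82 = 8835.0 m.
Invert the barometric formula: z = H ln(P₀/P).
P₀/P = 1040/891.2 = 1.1670; ln(1.1670) = 0.15444.
z = 8835.0 × 0.15444 = 1364.5 m.

z ≈ 1350 m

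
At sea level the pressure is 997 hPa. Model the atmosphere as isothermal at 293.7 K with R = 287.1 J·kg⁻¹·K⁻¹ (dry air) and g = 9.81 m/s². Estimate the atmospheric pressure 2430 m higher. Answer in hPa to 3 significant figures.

Scale height: H = RT/g = 287.1 × 293.7 / 9.81 = 8595.4 m.
Barometric formula: P = P₀ exp(−z/H).
z/H = 2430.0/8595.4 = 0.28271; exp(−0.28271) = 0.75374.
P = 997 × 0.75374 = 751.48 hPa.

P ≈ 751 hPa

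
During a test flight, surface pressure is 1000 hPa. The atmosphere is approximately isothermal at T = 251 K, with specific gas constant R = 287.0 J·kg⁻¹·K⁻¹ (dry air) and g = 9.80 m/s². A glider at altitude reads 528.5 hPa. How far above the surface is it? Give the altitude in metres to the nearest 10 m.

Scale height: H = RT/g = 287.0 × 251 / 9.80 = 7350.7 m.
Invert the barometric formula: z = H ln(P₀/P).
P₀/P = 1000/528.5 = 1.8921; ln(1.8921) = 0.63769.
z = 7350.7 × 0.63769 = 4687.5 m.

z ≈ 4690 m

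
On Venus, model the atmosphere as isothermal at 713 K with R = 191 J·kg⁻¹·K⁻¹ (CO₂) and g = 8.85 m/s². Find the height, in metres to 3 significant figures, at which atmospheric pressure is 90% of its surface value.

z ≈ 1620 m

Scale height: H = RT/g = 191 × 713 / 8.85 = 15388 m.
Set P/P₀ = exp(−z/H) = 0.9, so z = −H ln(0.9).
−ln(0.9) = 0.10536; z = 15388 × 0.10536 = 1621.3 m.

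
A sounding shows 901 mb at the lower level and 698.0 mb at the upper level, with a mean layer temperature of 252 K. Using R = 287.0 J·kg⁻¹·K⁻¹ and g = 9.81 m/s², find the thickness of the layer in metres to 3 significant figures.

Δz ≈ 1880 m

Hypsometric equation: Δz = (R T̄/g) ln(P₁/P₂).
R T̄/g = 287.0 × 252 / 9.81 = 7372.5 m.
ln(901/698.0) = ln(1.2908) = 0.25526.
Δz = 7372.5 × 0.25526 = 1881.9 m.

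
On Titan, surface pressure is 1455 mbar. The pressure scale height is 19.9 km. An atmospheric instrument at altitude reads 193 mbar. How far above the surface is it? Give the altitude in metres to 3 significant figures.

z ≈ 40200 m

Invert the barometric formula: z = H ln(P₀/P).
P₀/P = 1455/193 = 7.5389; ln(7.5389) = 2.0201.
z = 19900 × 2.0201 = 40200 m.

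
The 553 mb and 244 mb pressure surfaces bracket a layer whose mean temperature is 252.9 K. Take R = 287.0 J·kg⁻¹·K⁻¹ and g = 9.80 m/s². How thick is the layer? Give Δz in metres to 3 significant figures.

Δz ≈ 6060 m

Hypsometric equation: Δz = (R T̄/g) ln(P₁/P₂).
R T̄/g = 287.0 × 252.9 / 9.80 = 7406.4 m.
ln(553/244) = ln(2.2664) = 0.81819.
Δz = 7406.4 × 0.81819 = 6059.8 m.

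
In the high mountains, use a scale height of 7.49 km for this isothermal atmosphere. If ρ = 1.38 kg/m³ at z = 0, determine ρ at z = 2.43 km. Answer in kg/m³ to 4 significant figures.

In an isothermal atmosphere, density decays like pressure: ρ = ρ₀ exp(−z/H).
z/H = 2430.0/7490.0 = 0.32443; exp(−0.32443) = 0.72294.
ρ = 1.38 × 0.72294 = 0.99766 kg/m³.

ρ ≈ 0.9977 kg/m³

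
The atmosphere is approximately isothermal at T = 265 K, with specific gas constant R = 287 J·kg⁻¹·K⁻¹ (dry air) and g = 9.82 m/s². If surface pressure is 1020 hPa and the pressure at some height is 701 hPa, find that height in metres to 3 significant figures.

z ≈ 2900 m

Scale height: H = RT/g = 287 × 265 / 9.82 = 7744.9 m.
Invert the barometric formula: z = H ln(P₀/P).
P₀/P = 1020/701 = 1.4551; ln(1.4551) = 0.37507.
z = 7744.9 × 0.37507 = 2904.9 m.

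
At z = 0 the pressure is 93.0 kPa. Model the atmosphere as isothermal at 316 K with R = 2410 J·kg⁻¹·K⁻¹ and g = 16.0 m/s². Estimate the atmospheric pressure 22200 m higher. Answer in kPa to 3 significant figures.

Scale height: H = RT/g = 2410 × 316 / 16.0 = 47598 m.
Barometric formula: P = P₀ exp(−z/H).
z/H = 22200/47598 = 0.46641; exp(−0.46641) = 0.62725.
P = 93.0 × 0.62725 = 58.334 kPa.

P ≈ 58.3 kPa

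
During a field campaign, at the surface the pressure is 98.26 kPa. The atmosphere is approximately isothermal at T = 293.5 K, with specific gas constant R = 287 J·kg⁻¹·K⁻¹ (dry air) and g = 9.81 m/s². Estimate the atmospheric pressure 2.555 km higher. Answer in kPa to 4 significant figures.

P ≈ 72.97 kPa

Scale height: H = RT/g = 287 × 293.5 / 9.81 = 8586.6 m.
Barometric formula: P = P₀ exp(−z/H).
z/H = 2555.0/8586.6 = 0.29756; exp(−0.29756) = 0.74263.
P = 98.26 × 0.74263 = 72.971 kPa.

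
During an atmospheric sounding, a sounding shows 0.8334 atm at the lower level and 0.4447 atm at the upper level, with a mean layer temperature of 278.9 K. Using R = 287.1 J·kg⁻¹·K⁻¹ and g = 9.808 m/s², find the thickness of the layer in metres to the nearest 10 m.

Hypsometric equation: Δz = (R T̄/g) ln(P₁/P₂).
R T̄/g = 287.1 × 278.9 / 9.808 = 8164.0 m.
ln(0.8334/0.4447) = ln(1.8741) = 0.62813.
Δz = 8164.0 × 0.62813 = 5128.1 m.

Δz ≈ 5130 m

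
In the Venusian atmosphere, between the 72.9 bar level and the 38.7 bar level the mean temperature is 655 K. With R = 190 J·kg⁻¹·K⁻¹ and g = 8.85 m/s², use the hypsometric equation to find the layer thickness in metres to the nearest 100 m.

Δz ≈ 8900 m

Hypsometric equation: Δz = (R T̄/g) ln(P₁/P₂).
R T̄/g = 190 × 655 / 8.85 = 14062 m.
ln(72.9/38.7) = ln(1.8837) = 0.63324.
Δz = 14062 × 0.63324 = 8904.6 m.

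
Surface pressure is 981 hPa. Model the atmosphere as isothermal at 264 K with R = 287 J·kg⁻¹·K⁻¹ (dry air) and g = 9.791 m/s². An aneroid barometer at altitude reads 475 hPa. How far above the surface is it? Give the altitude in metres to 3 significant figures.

z ≈ 5610 m

Scale height: H = RT/g = 287 × 264 / 9.791 = 7738.5 m.
Invert the barometric formula: z = H ln(P₀/P).
P₀/P = 981/475 = 2.0653; ln(2.0653) = 0.72528.
z = 7738.5 × 0.72528 = 5612.6 m.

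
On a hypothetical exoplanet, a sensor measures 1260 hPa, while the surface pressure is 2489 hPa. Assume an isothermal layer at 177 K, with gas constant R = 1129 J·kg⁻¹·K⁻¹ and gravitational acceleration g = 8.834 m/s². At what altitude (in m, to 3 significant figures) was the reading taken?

Scale height: H = RT/g = 1129 × 177 / 8.834 = 22621 m.
Invert the barometric formula: z = H ln(P₀/P).
P₀/P = 2489/1260 = 1.9754; ln(1.9754) = 0.68077.
z = 22621 × 0.68077 = 15400 m.

z ≈ 15400 m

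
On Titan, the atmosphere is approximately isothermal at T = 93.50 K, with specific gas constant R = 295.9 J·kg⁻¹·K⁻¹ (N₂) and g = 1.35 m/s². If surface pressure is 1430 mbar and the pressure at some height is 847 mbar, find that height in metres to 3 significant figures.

z ≈ 10700 m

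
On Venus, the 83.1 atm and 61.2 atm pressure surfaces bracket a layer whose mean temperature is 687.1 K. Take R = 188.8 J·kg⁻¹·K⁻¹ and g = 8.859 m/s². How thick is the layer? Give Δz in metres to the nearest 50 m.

Δz ≈ 4500 m

Hypsometric equation: Δz = (R T̄/g) ln(P₁/P₂).
R T̄/g = 188.8 × 687.1 / 8.859 = 14643 m.
ln(83.1/61.2) = ln(1.3578) = 0.30587.
Δz = 14643 × 0.30587 = 4478.9 m.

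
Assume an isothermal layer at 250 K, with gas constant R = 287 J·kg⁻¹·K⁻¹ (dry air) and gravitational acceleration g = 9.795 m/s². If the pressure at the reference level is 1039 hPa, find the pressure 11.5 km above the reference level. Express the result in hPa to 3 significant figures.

P ≈ 216 hPa

Scale height: H = RT/g = 287 × 250 / 9.795 = 7325.2 m.
Barometric formula: P = P₀ exp(−z/H).
z/H = 11500/7325.2 = 1.5699; exp(−1.5699) = 0.20807.
P = 1039 × 0.20807 = 216.18 hPa.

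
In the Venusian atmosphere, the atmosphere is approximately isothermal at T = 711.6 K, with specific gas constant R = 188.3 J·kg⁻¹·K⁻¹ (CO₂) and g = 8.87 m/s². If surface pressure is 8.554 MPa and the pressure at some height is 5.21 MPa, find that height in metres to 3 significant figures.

Scale height: H = RT/g = 188.3 × 711.6 / 8.87 = 15106 m.
Invert the barometric formula: z = H ln(P₀/P).
P₀/P = 8.554/5.21 = 1.6418; ln(1.6418) = 0.49579.
z = 15106 × 0.49579 = 7489.4 m.

z ≈ 7490 m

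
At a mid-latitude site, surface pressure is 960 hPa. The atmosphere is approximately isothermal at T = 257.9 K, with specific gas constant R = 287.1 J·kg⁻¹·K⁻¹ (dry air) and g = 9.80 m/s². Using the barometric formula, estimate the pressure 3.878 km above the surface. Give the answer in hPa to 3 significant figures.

Scale height: H = RT/g = 287.1 × 257.9 / 9.80 = 7555.4 m.
Barometric formula: P = P₀ exp(−z/H).
z/H = 3878.0/7555.4 = 0.51328; exp(−0.51328) = 0.59853.
P = 960 × 0.59853 = 574.59 hPa.

P ≈ 575 hPa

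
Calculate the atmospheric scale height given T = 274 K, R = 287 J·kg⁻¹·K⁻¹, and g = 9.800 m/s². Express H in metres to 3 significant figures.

The scale height of an isothermal atmosphere is H = RT/g.
H = 287 × 274 / 9.800 = 78638/9.800 = 8024.3 m.

H ≈ 8020 m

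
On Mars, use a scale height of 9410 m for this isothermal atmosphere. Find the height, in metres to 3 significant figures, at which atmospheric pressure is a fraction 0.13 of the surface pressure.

z ≈ 19200 m

Set P/P₀ = exp(−z/H) = 0.13, so z = −H ln(0.13).
−ln(0.13) = 2.0402; z = 9410.0 × 2.0402 = 19198 m.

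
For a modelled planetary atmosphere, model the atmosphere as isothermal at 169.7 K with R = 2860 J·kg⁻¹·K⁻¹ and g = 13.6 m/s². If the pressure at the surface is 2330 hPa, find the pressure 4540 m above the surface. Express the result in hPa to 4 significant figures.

P ≈ 2052 hPa

Scale height: H = RT/g = 2860 × 169.7 / 13.6 = 35687 m.
Barometric formula: P = P₀ exp(−z/H).
z/H = 4540.0/35687 = 0.12722; exp(−0.12722) = 0.88054.
P = 2330 × 0.88054 = 2051.7 hPa.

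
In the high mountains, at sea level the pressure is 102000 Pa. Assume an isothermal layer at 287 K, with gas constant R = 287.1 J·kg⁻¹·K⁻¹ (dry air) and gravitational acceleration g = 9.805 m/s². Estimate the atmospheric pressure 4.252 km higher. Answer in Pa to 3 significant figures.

P ≈ 61500 Pa

Scale height: H = RT/g = 287.1 × 287 / 9.805 = 8403.6 m.
Barometric formula: P = P₀ exp(−z/H).
z/H = 4252.0/8403.6 = 0.50597; exp(−0.50597) = 0.60292.
P = 102000 × 0.60292 = 61498 Pa.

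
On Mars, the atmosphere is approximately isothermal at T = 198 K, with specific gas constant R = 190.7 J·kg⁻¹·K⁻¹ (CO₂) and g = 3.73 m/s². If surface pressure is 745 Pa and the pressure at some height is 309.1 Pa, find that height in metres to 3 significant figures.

Scale height: H = RT/g = 190.7 × 198 / 3.73 = 10123 m.
Invert the barometric formula: z = H ln(P₀/P).
P₀/P = 745/309.1 = 2.4102; ln(2.4102) = 0.87971.
z = 10123 × 0.87971 = 8905.3 m.

z ≈ 8910 m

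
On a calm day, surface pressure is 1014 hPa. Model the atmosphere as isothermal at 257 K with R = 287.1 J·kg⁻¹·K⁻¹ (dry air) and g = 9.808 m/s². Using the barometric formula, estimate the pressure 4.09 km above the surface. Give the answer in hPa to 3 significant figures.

P ≈ 589 hPa

Scale height: H = RT/g = 287.1 × 257 / 9.808 = 7522.9 m.
Barometric formula: P = P₀ exp(−z/H).
z/H = 4090.0/7522.9 = 0.54367; exp(−0.54367) = 0.58061.
P = 1014 × 0.58061 = 588.74 hPa.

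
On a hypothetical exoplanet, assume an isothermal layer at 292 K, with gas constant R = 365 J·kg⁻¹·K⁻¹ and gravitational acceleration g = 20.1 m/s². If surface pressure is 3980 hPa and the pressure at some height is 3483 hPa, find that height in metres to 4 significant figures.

z ≈ 707.3 m

Scale height: H = RT/g = 365 × 292 / 20.1 = 5302.5 m.
Invert the barometric formula: z = H ln(P₀/P).
P₀/P = 3980/3483 = 1.1427; ln(1.1427) = 0.13339.
z = 5302.5 × 0.13339 = 707.30 m.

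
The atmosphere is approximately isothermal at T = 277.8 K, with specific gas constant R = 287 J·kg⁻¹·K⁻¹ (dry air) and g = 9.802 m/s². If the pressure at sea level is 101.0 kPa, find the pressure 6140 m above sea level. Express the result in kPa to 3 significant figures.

Scale height: H = RT/g = 287 × 277.8 / 9.802 = 8133.9 m.
Barometric formula: P = P₀ exp(−z/H).
z/H = 6140.0/8133.9 = 0.75487; exp(−0.75487) = 0.47007.
P = 101.0 × 0.47007 = 47.477 kPa.

P ≈ 47.5 kPa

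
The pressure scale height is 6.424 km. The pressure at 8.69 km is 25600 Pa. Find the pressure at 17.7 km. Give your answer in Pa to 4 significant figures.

P ≈ 6297 Pa

Between two levels, P₂ = P₁ exp(−Δz/H) with Δz = z₂ − z₁.
Δz = 17700 − 8690.0 = 9010.0 m; Δz/H = 9010.0/6424.0 = 1.4026.
P₂ = 25600 × exp(−1.4026) = 25600 × 0.24596 = 6296.6 Pa.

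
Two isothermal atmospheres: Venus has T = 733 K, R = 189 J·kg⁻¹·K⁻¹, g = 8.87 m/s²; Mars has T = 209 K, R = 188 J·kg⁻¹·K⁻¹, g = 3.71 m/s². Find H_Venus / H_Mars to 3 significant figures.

H_Venus/H_Mars ≈ 1.47

H = RT/g for each body.
H_Venus = 189 × 733 / 8.87 = 15619 m.
H_Mars = 188 × 209 / 3.71 = 10591 m.
H_Venus/H_Mars = 15619/10591 = 1.4747.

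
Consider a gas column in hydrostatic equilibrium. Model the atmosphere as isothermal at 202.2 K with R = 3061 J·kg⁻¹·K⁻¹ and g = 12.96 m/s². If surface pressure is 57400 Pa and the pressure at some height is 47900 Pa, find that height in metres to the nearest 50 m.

z ≈ 8650 m

Scale height: H = RT/g = 3061 × 202.2 / 12.96 = 47757 m.
Invert the barometric formula: z = H ln(P₀/P).
P₀/P = 57400/47900 = 1.1983; ln(1.1983) = 0.18090.
z = 47757 × 0.18090 = 8639.2 m.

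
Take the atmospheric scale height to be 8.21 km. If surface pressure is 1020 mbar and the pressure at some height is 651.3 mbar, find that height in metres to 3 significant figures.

Invert the barometric formula: z = H ln(P₀/P).
P₀/P = 1020/651.3 = 1.5661; ln(1.5661) = 0.44859.
z = 8210.0 × 0.44859 = 3682.9 m.

z ≈ 3680 m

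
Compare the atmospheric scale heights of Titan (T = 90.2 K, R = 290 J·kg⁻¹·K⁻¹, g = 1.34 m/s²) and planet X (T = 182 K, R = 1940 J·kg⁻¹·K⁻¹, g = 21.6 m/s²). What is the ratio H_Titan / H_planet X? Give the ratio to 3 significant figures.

H_Titan/H_planet X ≈ 1.19

H = RT/g for each body.
H_Titan = 290 × 90.2 / 1.34 = 19521 m.
H_planet X = 1940 × 182 / 21.6 = 16346 m.
H_Titan/H_planet X = 19521/16346 = 1.1942.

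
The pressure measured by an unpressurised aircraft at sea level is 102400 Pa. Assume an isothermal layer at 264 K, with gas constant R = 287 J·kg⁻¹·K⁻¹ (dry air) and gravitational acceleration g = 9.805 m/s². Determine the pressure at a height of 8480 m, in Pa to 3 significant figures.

Scale height: H = RT/g = 287 × 264 / 9.805 = 7727.5 m.
Barometric formula: P = P₀ exp(−z/H).
z/H = 8480.0/7727.5 = 1.0974; exp(−1.0974) = 0.33374.
P = 102400 × 0.33374 = 34175 Pa.

P ≈ 34200 Pa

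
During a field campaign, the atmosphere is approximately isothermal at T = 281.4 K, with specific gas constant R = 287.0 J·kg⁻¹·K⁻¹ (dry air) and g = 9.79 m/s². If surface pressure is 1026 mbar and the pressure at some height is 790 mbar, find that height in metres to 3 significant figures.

z ≈ 2160 m

Scale height: H = RT/g = 287.0 × 281.4 / 9.79 = 8249.4 m.
Invert the barometric formula: z = H ln(P₀/P).
P₀/P = 1026/790 = 1.2987; ln(1.2987) = 0.26136.
z = 8249.4 × 0.26136 = 2156.1 m.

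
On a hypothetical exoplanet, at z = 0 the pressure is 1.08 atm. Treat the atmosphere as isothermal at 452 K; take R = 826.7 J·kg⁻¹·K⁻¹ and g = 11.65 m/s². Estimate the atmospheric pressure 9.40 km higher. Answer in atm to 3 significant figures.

Scale height: H = RT/g = 826.7 × 452 / 11.65 = 32075 m.
Barometric formula: P = P₀ exp(−z/H).
z/H = 9400.0/32075 = 0.29306; exp(−0.29306) = 0.74598.
P = 1.08 × 0.74598 = 0.80566 atm.

P ≈ 0.806 atm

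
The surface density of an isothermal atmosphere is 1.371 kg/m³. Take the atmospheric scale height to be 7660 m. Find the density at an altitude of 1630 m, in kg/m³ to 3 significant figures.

ρ ≈ 1.11 kg/m³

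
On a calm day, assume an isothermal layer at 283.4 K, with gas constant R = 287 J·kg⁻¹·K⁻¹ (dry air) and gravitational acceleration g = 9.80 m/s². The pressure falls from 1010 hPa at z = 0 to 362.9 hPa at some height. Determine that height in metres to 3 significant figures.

Scale height: H = RT/g = 287 × 283.4 / 9.80 = 8299.6 m.
Invert the barometric formula: z = H ln(P₀/P).
P₀/P = 1010/362.9 = 2.7831; ln(2.7831) = 1.0236.
z = 8299.6 × 1.0236 = 8495.5 m.

z ≈ 8500 m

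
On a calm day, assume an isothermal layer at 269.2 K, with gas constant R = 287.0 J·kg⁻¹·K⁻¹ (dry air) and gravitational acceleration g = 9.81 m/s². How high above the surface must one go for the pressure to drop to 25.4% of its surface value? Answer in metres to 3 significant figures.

Scale height: H = RT/g = 287.0 × 269.2 / 9.81 = 7875.7 m.
Set P/P₀ = exp(−z/H) = 0.254, so z = −H ln(0.254).
−ln(0.254) = 1.3704; z = 7875.7 × 1.3704 = 10793 m.

z ≈ 10800 m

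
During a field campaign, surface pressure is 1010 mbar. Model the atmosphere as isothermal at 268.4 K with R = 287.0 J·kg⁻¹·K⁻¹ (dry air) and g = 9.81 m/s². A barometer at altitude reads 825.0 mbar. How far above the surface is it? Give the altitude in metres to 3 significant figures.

z ≈ 1590 m

Scale height: H = RT/g = 287.0 × 268.4 / 9.81 = 7852.3 m.
Invert the barometric formula: z = H ln(P₀/P).
P₀/P = 1010/825.0 = 1.2242; ln(1.2242) = 0.20229.
z = 7852.3 × 0.20229 = 1588.4 m.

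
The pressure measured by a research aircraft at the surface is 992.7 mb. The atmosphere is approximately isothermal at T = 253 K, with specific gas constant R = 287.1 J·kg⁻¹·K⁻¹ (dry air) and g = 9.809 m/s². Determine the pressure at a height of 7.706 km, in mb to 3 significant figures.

Scale height: H = RT/g = 287.1 × 253 / 9.809 = 7405.1 m.
Barometric formula: P = P₀ exp(−z/H).
z/H = 7706.0/7405.1 = 1.0406; exp(−1.0406) = 0.35324.
P = 992.7 × 0.35324 = 350.66 mb.

P ≈ 351 mb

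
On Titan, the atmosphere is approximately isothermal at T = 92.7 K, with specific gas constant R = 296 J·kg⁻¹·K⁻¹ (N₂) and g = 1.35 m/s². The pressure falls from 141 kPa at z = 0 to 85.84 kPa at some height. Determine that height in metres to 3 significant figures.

z ≈ 10100 m

Scale height: H = RT/g = 296 × 92.7 / 1.35 = 20325 m.
Invert the barometric formula: z = H ln(P₀/P).
P₀/P = 141/85.84 = 1.6426; ln(1.6426) = 0.49628.
z = 20325 × 0.49628 = 10087 m.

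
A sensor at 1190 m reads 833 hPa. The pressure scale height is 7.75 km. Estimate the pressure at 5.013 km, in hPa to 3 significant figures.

Between two levels, P₂ = P₁ exp(−Δz/H) with Δz = z₂ − z₁.
Δz = 5013.0 − 1190.0 = 3823.0 m; Δz/H = 3823.0/7750.0 = 0.49329.
P₂ = 833 × exp(−0.49329) = 833 × 0.61061 = 508.64 hPa.

P ≈ 509 hPa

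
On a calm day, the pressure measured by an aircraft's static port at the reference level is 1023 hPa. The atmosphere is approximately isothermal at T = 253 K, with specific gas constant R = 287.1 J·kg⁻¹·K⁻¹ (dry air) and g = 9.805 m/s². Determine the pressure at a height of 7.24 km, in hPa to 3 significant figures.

P ≈ 385 hPa

Scale height: H = RT/g = 287.1 × 253 / 9.805 = 7408.1 m.
Barometric formula: P = P₀ exp(−z/H).
z/H = 7240.0/7408.1 = 0.97731; exp(−0.97731) = 0.37632.
P = 1023 × 0.37632 = 384.98 hPa.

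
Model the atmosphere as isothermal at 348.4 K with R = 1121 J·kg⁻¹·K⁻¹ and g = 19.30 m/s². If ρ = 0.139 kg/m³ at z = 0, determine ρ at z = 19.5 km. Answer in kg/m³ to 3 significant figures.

Scale height: H = RT/g = 1121 × 348.4 / 19.30 = 20236 m.
In an isothermal atmosphere, density decays like pressure: ρ = ρ₀ exp(−z/H).
z/H = 19500/20236 = 0.96363; exp(−0.96363) = 0.38151.
ρ = 0.139 × 0.38151 = 0.053030 kg/m³.

ρ ≈ 0.0530 kg/m³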